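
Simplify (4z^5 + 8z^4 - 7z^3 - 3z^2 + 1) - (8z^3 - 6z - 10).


Distribute the minus sign:
  (4z^5 + 8z^4 - 7z^3 - 3z^2 + 1)
- (8z^3 - 6z - 10)
Negate second polynomial: -8z^3 + 6z + 10
Add: 4z^5 + 8z^4 - 15z^3 - 3z^2 + 6z + 11


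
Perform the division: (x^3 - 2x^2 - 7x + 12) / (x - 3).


(x^3 - 2x^2 - 7x + 12) / (x - 3)
Step 1: x^2 * (x - 3) = x^3 - 3x^2; subtract.
Step 2: x * (x - 3) = x^2 - 3x; subtract.
Step 3: -4 * (x - 3) = -4x + 12; subtract.
Quotient: x^2 + x - 4, Remainder: 0


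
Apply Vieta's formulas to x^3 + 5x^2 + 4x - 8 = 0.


Monic cubic x^3+bx^2+cx+d=0: sum=-b, pairwise sum=c, product=-d.
b=5, c=4, d=-8
r1+r2+r3 = -5
r1r2+r1r3+r2r3 = 4
r1r2r3 = 8


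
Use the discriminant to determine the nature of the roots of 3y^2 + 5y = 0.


D = b^2 - 4ac = (5)^2 - 4(3)(0) = 25 = 25
Since D > 0: two distinct rational roots


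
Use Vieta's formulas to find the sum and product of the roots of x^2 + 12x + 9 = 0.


For ax^2+bx+c=0: sum = -b/a, product = c/a.
a=1, b=12, c=9
Sum = -(12)/1 = -12
Product = (9)/1 = 9


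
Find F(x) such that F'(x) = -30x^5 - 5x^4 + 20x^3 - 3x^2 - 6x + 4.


Reverse power rule on each term:
  ∫ -30x^5 dx = -5x^6
  ∫ -5x^4 dx = -x^5
  ∫ 20x^3 dx = 5x^4
  ∫ -3x^2 dx = -x^3
  ∫ -6x dx = -3x^2
  ∫ 4 dx = 4x
F(x) = -5x^6 - x^5 + 5x^4 - x^3 - 3x^2 + 4x + C


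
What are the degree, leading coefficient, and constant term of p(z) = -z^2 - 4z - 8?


Highest power of z is 2, with coefficient -1. Constant term is -8.
Degree = 2, leading coefficient = -1, constant term = -8


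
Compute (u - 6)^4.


Expand (u - 6)^4 by repeated multiplication:
  (u - 6)^2 = u^2 - 12u + 36
  (u - 6)^3 = u^3 - 18u^2 + 108u - 216
= u^4 - 24u^3 + 216u^2 - 864u + 1296


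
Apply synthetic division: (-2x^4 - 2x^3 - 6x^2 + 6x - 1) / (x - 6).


Synthetic division with c = 6. Coefficients: -2, -2, -6, 6, -1
Bring down -2.
  -2 * 6 = -12; -12 - 2 = -14
  -14 * 6 = -84; -84 - 6 = -90
  -90 * 6 = -540; -540 + 6 = -534
  -534 * 6 = -3204; -3204 - 1 = -3205
Quotient: -2x^3 - 14x^2 - 90x - 534, Remainder: -3205


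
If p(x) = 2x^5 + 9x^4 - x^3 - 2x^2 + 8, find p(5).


Using direct substitution:
  2 * (5)^5 = 6250
  9 * (5)^4 = 5625
  -1 * (5)^3 = -125
  -2 * (5)^2 = -50
  0 * (5)^1 = 0
  constant: 8
Sum = 6250 + 5625 - 125 - 50 + 0 + 8 = 11708


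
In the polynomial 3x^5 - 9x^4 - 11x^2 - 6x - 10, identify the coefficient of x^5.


Read off the coefficient of x^5: 3


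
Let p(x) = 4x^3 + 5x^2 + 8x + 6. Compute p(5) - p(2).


p(5) = 671
p(2) = 74
p(5) - p(2) = 671 - 74 = 597


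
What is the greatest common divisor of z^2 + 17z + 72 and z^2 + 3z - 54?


Factor each:
  z^2 + 17z + 72 = (z + 9)(z + 8)
  z^2 + 3z - 54 = (z + 9)(z - 6)
Common monic factor: z + 9


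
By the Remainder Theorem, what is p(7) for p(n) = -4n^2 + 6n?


By the Remainder Theorem, the remainder equals p(7):
  -4*(7)^2 = -196
  6*(7)^1 = 42
  constant: 0
Sum: -196 + 42 + 0 = -154


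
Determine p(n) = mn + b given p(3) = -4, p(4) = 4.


p(n) = mn + b. Using p(3)=-4, p(4)=4:
m = (-4 - 4)/(3 - 4) = -8/-1 = 8
b = -4 - m*(3) = -4 - 24 = -28
p(n) = 8n - 28


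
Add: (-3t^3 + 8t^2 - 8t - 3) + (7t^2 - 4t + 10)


Align terms by degree and add:
  -3t^3 + 8t^2 - 8t - 3
+ 7t^2 - 4t + 10
= -3t^3 + 15t^2 - 12t + 7


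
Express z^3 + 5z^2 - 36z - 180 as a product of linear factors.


Try integer roots (divisors of -180). z=6: p(6)=0.
Divide out (z - 6): quotient is z^2 + 11z + 30.
Factor the quadratic: (z + 6)(z + 5)
Result: (z - 6)(z + 6)(z + 5)


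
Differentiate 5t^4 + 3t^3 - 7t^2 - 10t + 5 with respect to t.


Apply the power rule term by term:
  d/dt(5t^4) = 20t^3
  d/dt(3t^3) = 9t^2
  d/dt(-7t^2) = -14t
  d/dt(-10t) = -10
  d/dt(5) = 0
p'(t) = 20t^3 + 9t^2 - 14t - 10


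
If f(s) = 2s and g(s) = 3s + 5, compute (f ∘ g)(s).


Substitute g(s) into f:
f(g(s)) = 2*(3s + 5)
Expand and combine: 6s + 10


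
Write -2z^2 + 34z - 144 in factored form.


Roots satisfy r1 + r2 = -b/a = 17 and r1*r2 = c/a = 72.
So r1 = 9, r2 = 8.
-2z^2 + 34z - 144 = -2(z - r1)(z - r2) = -2(z - 9)(z - 8)


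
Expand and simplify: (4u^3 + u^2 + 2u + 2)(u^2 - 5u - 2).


Distribute each term of the first polynomial:
  (4u^3)(u^2 - 5u - 2) = 4u^5 - 20u^4 - 8u^3
  (u^2)(u^2 - 5u - 2) = u^4 - 5u^3 - 2u^2
  (2u)(u^2 - 5u - 2) = 2u^3 - 10u^2 - 4u
  (2)(u^2 - 5u - 2) = 2u^2 - 10u - 4
Sum: 4u^5 - 19u^4 - 11u^3 - 10u^2 - 14u - 4


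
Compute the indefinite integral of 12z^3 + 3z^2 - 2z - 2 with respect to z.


Reverse power rule on each term:
  ∫ 12z^3 dz = 3z^4
  ∫ 3z^2 dz = z^3
  ∫ -2z dz = -z^2
  ∫ -2 dz = -2z
F(z) = 3z^4 + z^3 - z^2 - 2z + C


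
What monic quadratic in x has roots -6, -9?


p(x) = (x + 6)(x + 9)
Expand: x^2 + 15x + 54


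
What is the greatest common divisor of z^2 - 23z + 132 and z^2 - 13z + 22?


Factor each:
  z^2 - 23z + 132 = (z - 11)(z - 12)
  z^2 - 13z + 22 = (z - 11)(z - 2)
Common monic factor: z - 11


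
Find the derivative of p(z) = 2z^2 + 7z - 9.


Apply the power rule term by term:
  d/dz(2z^2) = 4z
  d/dz(7z) = 7
  d/dz(-9) = 0
p'(z) = 4z + 7


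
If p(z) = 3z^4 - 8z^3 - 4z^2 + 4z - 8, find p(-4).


Using direct substitution:
  3 * (-4)^4 = 768
  -8 * (-4)^3 = 512
  -4 * (-4)^2 = -64
  4 * (-4)^1 = -16
  constant: -8
Sum = 768 + 512 - 64 - 16 - 8 = 1192


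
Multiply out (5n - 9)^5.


Expand (5n - 9)^5 by repeated multiplication:
  (5n - 9)^2 = 25n^2 - 90n + 81
  (5n - 9)^3 = 125n^3 - 675n^2 + 1215n - 729
  (5n - 9)^4 = 625n^4 - 4500n^3 + 12150n^2 - 14580n + 6561
= 3125n^5 - 28125n^4 + 101250n^3 - 182250n^2 + 164025n - 59049


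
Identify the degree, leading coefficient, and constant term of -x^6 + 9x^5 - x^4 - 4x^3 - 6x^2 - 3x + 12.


Highest power of x is 6, with coefficient -1. Constant term is 12.
Degree = 6, leading coefficient = -1, constant term = 12


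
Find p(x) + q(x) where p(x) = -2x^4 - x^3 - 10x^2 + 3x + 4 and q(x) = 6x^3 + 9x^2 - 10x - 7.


Align terms by degree and add:
  -2x^4 - x^3 - 10x^2 + 3x + 4
+ 6x^3 + 9x^2 - 10x - 7
= -2x^4 + 5x^3 - x^2 - 7x - 3


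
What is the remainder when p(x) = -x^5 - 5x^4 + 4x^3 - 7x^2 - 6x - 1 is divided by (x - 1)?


By the Remainder Theorem, the remainder equals p(1):
  -1*(1)^5 = -1
  -5*(1)^4 = -5
  4*(1)^3 = 4
  -7*(1)^2 = -7
  -6*(1)^1 = -6
  constant: -1
Sum: -1 - 5 + 4 - 7 - 6 - 1 = -16


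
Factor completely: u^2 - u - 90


Roots satisfy r1 + r2 = -b/a = 1 and r1*r2 = c/a = -90.
So r1 = 10, r2 = -9.
u^2 - u - 90 = (u - r1)(u - r2) = (u - 10)(u + 9)


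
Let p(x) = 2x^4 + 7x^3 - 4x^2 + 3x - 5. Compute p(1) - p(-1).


p(1) = 3
p(-1) = -17
p(1) - p(-1) = 3 + 17 = 20


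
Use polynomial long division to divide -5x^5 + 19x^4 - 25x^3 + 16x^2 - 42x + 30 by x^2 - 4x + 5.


(-5x^5 + 19x^4 - 25x^3 + 16x^2 - 42x + 30) / (x^2 - 4x + 5)
Step 1: -5x^3 * (x^2 - 4x + 5) = -5x^5 + 20x^4 - 25x^3; subtract.
Step 2: -x^2 * (x^2 - 4x + 5) = -x^4 + 4x^3 - 5x^2; subtract.
Step 3: -4x * (x^2 - 4x + 5) = -4x^3 + 16x^2 - 20x; subtract.
Step 4: 5 * (x^2 - 4x + 5) = 5x^2 - 20x + 25; subtract.
Quotient: -5x^3 - x^2 - 4x + 5, Remainder: -2x + 5


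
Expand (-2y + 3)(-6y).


Distribute each term of the first polynomial:
  (-2y)(-6y) = 12y^2
  (3)(-6y) = -18y
Sum: 12y^2 - 18y


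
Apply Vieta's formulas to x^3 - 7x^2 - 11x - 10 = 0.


Monic cubic x^3+bx^2+cx+d=0: sum=-b, pairwise sum=c, product=-d.
b=-7, c=-11, d=-10
r1+r2+r3 = 7
r1r2+r1r3+r2r3 = -11
r1r2r3 = 10


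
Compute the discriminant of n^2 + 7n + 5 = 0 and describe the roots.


D = b^2 - 4ac = (7)^2 - 4(1)(5) = 49 - 20 = 29
Since D > 0: two distinct irrational roots


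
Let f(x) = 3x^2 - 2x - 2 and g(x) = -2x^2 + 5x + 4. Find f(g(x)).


Substitute g(x) into f:
f(g(x)) = 3*(-2x^2 + 5x + 4)^2 + (-2)*(-2x^2 + 5x + 4) + (-2)
(-2x^2 + 5x + 4)^2 = 4x^4 - 20x^3 + 9x^2 + 40x + 16
Expand and combine: 12x^4 - 60x^3 + 31x^2 + 110x + 38


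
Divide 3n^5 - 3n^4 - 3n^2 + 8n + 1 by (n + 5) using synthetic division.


Synthetic division with c = -5. Coefficients: 3, -3, 0, -3, 8, 1
Bring down 3.
  3 * -5 = -15; -15 - 3 = -18
  -18 * -5 = 90; 90 + 0 = 90
  90 * -5 = -450; -450 - 3 = -453
  -453 * -5 = 2265; 2265 + 8 = 2273
  2273 * -5 = -11365; -11365 + 1 = -11364
Quotient: 3n^4 - 18n^3 + 90n^2 - 453n + 2273, Remainder: -11364


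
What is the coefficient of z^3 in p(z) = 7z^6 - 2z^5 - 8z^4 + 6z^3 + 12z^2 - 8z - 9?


Read off the coefficient of z^3: 6


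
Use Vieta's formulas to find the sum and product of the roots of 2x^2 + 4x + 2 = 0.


For ax^2+bx+c=0: sum = -b/a, product = c/a.
a=2, b=4, c=2
Sum = -(4)/2 = -2
Product = (2)/2 = 1


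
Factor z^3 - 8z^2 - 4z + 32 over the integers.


Try integer roots (divisors of 32). z=2: p(2)=0.
Divide out (z - 2): quotient is z^2 - 6z - 16.
Factor the quadratic: (z + 2)(z - 8)
Result: (z - 2)(z + 2)(z - 8)


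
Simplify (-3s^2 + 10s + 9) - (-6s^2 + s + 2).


Distribute the minus sign:
  (-3s^2 + 10s + 9)
- (-6s^2 + s + 2)
Negate second polynomial: 6s^2 - s - 2
Add: 3s^2 + 9s + 7


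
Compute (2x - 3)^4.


Expand (2x - 3)^4 by repeated multiplication:
  (2x - 3)^2 = 4x^2 - 12x + 9
  (2x - 3)^3 = 8x^3 - 36x^2 + 54x - 27
= 16x^4 - 96x^3 + 216x^2 - 216x + 81


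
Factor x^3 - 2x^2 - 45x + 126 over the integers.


Try integer roots (divisors of 126). x=3: p(3)=0.
Divide out (x - 3): quotient is x^2 + x - 42.
Factor the quadratic: (x + 7)(x - 6)
Result: (x - 3)(x + 7)(x - 6)


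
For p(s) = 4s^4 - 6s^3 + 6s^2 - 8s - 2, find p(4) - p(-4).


p(4) = 702
p(-4) = 1534
p(4) - p(-4) = 702 - 1534 = -832


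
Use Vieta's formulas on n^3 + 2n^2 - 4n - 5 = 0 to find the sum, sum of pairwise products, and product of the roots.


Monic cubic n^3+bn^2+cn+d=0: sum=-b, pairwise sum=c, product=-d.
b=2, c=-4, d=-5
r1+r2+r3 = -2
r1r2+r1r3+r2r3 = -4
r1r2r3 = 5


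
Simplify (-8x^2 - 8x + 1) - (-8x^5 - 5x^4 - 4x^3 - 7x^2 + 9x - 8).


Distribute the minus sign:
  (-8x^2 - 8x + 1)
- (-8x^5 - 5x^4 - 4x^3 - 7x^2 + 9x - 8)
Negate second polynomial: 8x^5 + 5x^4 + 4x^3 + 7x^2 - 9x + 8
Add: 8x^5 + 5x^4 + 4x^3 - x^2 - 17x + 9


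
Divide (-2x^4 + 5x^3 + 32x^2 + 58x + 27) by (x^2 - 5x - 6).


(-2x^4 + 5x^3 + 32x^2 + 58x + 27) / (x^2 - 5x - 6)
Step 1: -2x^2 * (x^2 - 5x - 6) = -2x^4 + 10x^3 + 12x^2; subtract.
Step 2: -5x * (x^2 - 5x - 6) = -5x^3 + 25x^2 + 30x; subtract.
Step 3: -5 * (x^2 - 5x - 6) = -5x^2 + 25x + 30; subtract.
Quotient: -2x^2 - 5x - 5, Remainder: 3x - 3


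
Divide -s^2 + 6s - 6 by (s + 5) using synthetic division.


Synthetic division with c = -5. Coefficients: -1, 6, -6
Bring down -1.
  -1 * -5 = 5; 5 + 6 = 11
  11 * -5 = -55; -55 - 6 = -61
Quotient: -s + 11, Remainder: -61


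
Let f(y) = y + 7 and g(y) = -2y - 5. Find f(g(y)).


Substitute g(y) into f:
f(g(y)) = 1*(-2y - 5) + 7
Expand and combine: -2y + 2


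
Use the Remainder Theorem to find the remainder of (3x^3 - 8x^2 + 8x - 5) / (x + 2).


By the Remainder Theorem, the remainder equals p(-2):
  3*(-2)^3 = -24
  -8*(-2)^2 = -32
  8*(-2)^1 = -16
  constant: -5
Sum: -24 - 32 - 16 - 5 = -77


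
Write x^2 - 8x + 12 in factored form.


Roots satisfy r1 + r2 = -b/a = 8 and r1*r2 = c/a = 12.
So r1 = 2, r2 = 6.
x^2 - 8x + 12 = (x - r1)(x - r2) = (x - 2)(x - 6)


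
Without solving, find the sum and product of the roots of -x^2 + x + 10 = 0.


For ax^2+bx+c=0: sum = -b/a, product = c/a.
a=-1, b=1, c=10
Sum = -(1)/-1 = 1
Product = (10)/-1 = -10


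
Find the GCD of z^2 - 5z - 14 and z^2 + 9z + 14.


Factor each:
  z^2 - 5z - 14 = (z + 2)(z - 7)
  z^2 + 9z + 14 = (z + 2)(z + 7)
Common monic factor: z + 2


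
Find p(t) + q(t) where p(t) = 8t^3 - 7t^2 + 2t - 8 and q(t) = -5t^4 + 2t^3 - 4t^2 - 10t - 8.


Align terms by degree and add:
  8t^3 - 7t^2 + 2t - 8
  -5t^4 + 2t^3 - 4t^2 - 10t - 8
= -5t^4 + 10t^3 - 11t^2 - 8t - 16


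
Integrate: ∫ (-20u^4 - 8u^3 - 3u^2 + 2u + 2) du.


Reverse power rule on each term:
  ∫ -20u^4 du = -4u^5
  ∫ -8u^3 du = -2u^4
  ∫ -3u^2 du = -u^3
  ∫ 2u du = u^2
  ∫ 2 du = 2u
F(u) = -4u^5 - 2u^4 - u^3 + u^2 + 2u + C


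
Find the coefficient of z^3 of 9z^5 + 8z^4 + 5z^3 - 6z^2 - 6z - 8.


Read off the coefficient of z^3: 5


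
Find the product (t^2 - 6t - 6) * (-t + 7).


Distribute each term of the first polynomial:
  (t^2)(-t + 7) = -t^3 + 7t^2
  (-6t)(-t + 7) = 6t^2 - 42t
  (-6)(-t + 7) = 6t - 42
Sum: -t^3 + 13t^2 - 36t - 42


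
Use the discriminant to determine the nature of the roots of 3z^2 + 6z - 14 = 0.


D = b^2 - 4ac = (6)^2 - 4(3)(-14) = 36 + 168 = 204
Since D > 0: two distinct irrational roots


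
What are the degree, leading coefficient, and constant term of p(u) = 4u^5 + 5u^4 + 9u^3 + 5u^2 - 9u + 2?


Highest power of u is 5, with coefficient 4. Constant term is 2.
Degree = 5, leading coefficient = 4, constant term = 2


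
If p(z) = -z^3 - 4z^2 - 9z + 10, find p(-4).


Using direct substitution:
  -1 * (-4)^3 = 64
  -4 * (-4)^2 = -64
  -9 * (-4)^1 = 36
  constant: 10
Sum = 64 - 64 + 36 + 10 = 46


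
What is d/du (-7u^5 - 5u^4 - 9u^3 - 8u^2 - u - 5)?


Apply the power rule term by term:
  d/du(-7u^5) = -35u^4
  d/du(-5u^4) = -20u^3
  d/du(-9u^3) = -27u^2
  d/du(-8u^2) = -16u
  d/du(-u) = -1
  d/du(-5) = 0
p'(u) = -35u^4 - 20u^3 - 27u^2 - 16u - 1


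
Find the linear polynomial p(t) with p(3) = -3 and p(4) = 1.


p(t) = mt + b. Using p(3)=-3, p(4)=1:
m = (-3 - 1)/(3 - 4) = -4/-1 = 4
b = -3 - m*(3) = -3 - 12 = -15
p(t) = 4t - 15


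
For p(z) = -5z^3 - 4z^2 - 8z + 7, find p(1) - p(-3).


p(1) = -10
p(-3) = 130
p(1) - p(-3) = -10 - 130 = -140


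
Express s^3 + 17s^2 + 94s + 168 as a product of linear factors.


Try integer roots (divisors of 168). s=-4: p(-4)=0.
Divide out (s + 4): quotient is s^2 + 13s + 42.
Factor the quadratic: (s + 7)(s + 6)
Result: (s + 4)(s + 7)(s + 6)


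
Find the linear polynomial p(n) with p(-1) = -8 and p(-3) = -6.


p(n) = mn + b. Using p(-1)=-8, p(-3)=-6:
m = (-8 + 6)/(-1 + 3) = -2/2 = -1
b = -8 - m*(-1) = -8 - 1 = -9
p(n) = -n - 9


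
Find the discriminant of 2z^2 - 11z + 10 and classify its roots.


D = b^2 - 4ac = (-11)^2 - 4(2)(10) = 121 - 80 = 41
Since D > 0: two distinct irrational roots


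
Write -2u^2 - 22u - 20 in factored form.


Roots satisfy r1 + r2 = -b/a = -11 and r1*r2 = c/a = 10.
So r1 = -10, r2 = -1.
-2u^2 - 22u - 20 = -2(u - r1)(u - r2) = -2(u + 10)(u + 1)


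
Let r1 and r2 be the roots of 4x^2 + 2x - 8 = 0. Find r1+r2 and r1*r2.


For ax^2+bx+c=0: sum = -b/a, product = c/a.
a=4, b=2, c=-8
Sum = -(2)/4 = -1/2
Product = (-8)/4 = -2


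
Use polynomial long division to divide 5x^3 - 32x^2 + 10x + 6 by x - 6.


(5x^3 - 32x^2 + 10x + 6) / (x - 6)
Step 1: 5x^2 * (x - 6) = 5x^3 - 30x^2; subtract.
Step 2: -2x * (x - 6) = -2x^2 + 12x; subtract.
Step 3: -2 * (x - 6) = -2x + 12; subtract.
Quotient: 5x^2 - 2x - 2, Remainder: -6


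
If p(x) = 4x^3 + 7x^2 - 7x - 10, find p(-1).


Using direct substitution:
  4 * (-1)^3 = -4
  7 * (-1)^2 = 7
  -7 * (-1)^1 = 7
  constant: -10
Sum = -4 + 7 + 7 - 10 = 0


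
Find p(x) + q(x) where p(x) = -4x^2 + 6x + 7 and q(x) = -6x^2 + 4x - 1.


Align terms by degree and add:
  -4x^2 + 6x + 7
  -6x^2 + 4x - 1
= -10x^2 + 10x + 6


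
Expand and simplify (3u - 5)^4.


Expand (3u - 5)^4 by repeated multiplication:
  (3u - 5)^2 = 9u^2 - 30u + 25
  (3u - 5)^3 = 27u^3 - 135u^2 + 225u - 125
= 81u^4 - 540u^3 + 1350u^2 - 1500u + 625


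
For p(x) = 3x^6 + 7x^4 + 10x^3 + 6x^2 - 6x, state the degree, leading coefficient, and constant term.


Highest power of x is 6, with coefficient 3. Constant term is 0.
Degree = 6, leading coefficient = 3, constant term = 0


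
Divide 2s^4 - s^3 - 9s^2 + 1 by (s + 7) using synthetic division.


Synthetic division with c = -7. Coefficients: 2, -1, -9, 0, 1
Bring down 2.
  2 * -7 = -14; -14 - 1 = -15
  -15 * -7 = 105; 105 - 9 = 96
  96 * -7 = -672; -672 + 0 = -672
  -672 * -7 = 4704; 4704 + 1 = 4705
Quotient: 2s^3 - 15s^2 + 96s - 672, Remainder: 4705


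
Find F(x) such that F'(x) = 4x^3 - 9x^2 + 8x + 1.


Reverse power rule on each term:
  ∫ 4x^3 dx = x^4
  ∫ -9x^2 dx = -3x^3
  ∫ 8x dx = 4x^2
  ∫ 1 dx = x
F(x) = x^4 - 3x^3 + 4x^2 + x + C


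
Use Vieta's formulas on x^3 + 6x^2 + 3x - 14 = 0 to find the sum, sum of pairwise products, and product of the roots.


Monic cubic x^3+bx^2+cx+d=0: sum=-b, pairwise sum=c, product=-d.
b=6, c=3, d=-14
r1+r2+r3 = -6
r1r2+r1r3+r2r3 = 3
r1r2r3 = 14


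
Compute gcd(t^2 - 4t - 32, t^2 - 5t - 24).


Factor each:
  t^2 - 4t - 32 = (t - 8)(t + 4)
  t^2 - 5t - 24 = (t - 8)(t + 3)
Common monic factor: t - 8


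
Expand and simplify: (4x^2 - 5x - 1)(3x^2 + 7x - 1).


Distribute each term of the first polynomial:
  (4x^2)(3x^2 + 7x - 1) = 12x^4 + 28x^3 - 4x^2
  (-5x)(3x^2 + 7x - 1) = -15x^3 - 35x^2 + 5x
  (-1)(3x^2 + 7x - 1) = -3x^2 - 7x + 1
Sum: 12x^4 + 13x^3 - 42x^2 - 2x + 1


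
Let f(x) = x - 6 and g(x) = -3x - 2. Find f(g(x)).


Substitute g(x) into f:
f(g(x)) = 1*(-3x - 2) + (-6)
Expand and combine: -3x - 8


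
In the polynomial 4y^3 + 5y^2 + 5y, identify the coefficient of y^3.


Read off the coefficient of y^3: 4


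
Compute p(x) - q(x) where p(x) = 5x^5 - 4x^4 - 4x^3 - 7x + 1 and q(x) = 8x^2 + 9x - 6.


Distribute the minus sign:
  (5x^5 - 4x^4 - 4x^3 - 7x + 1)
- (8x^2 + 9x - 6)
Negate second polynomial: -8x^2 - 9x + 6
Add: 5x^5 - 4x^4 - 4x^3 - 8x^2 - 16x + 7


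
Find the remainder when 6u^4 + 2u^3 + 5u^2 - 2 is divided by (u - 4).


By the Remainder Theorem, the remainder equals p(4):
  6*(4)^4 = 1536
  2*(4)^3 = 128
  5*(4)^2 = 80
  0*(4)^1 = 0
  constant: -2
Sum: 1536 + 128 + 80 + 0 - 2 = 1742


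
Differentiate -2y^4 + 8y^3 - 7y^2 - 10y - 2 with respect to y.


Apply the power rule term by term:
  d/dy(-2y^4) = -8y^3
  d/dy(8y^3) = 24y^2
  d/dy(-7y^2) = -14y
  d/dy(-10y) = -10
  d/dy(-2) = 0
p'(y) = -8y^3 + 24y^2 - 14y - 10


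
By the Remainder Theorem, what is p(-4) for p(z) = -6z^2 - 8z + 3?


By the Remainder Theorem, the remainder equals p(-4):
  -6*(-4)^2 = -96
  -8*(-4)^1 = 32
  constant: 3
Sum: -96 + 32 + 3 = -61


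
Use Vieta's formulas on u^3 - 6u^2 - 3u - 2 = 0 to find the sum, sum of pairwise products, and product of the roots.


Monic cubic u^3+bu^2+cu+d=0: sum=-b, pairwise sum=c, product=-d.
b=-6, c=-3, d=-2
r1+r2+r3 = 6
r1r2+r1r3+r2r3 = -3
r1r2r3 = 2


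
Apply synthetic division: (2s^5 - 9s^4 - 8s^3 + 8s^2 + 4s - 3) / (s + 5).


Synthetic division with c = -5. Coefficients: 2, -9, -8, 8, 4, -3
Bring down 2.
  2 * -5 = -10; -10 - 9 = -19
  -19 * -5 = 95; 95 - 8 = 87
  87 * -5 = -435; -435 + 8 = -427
  -427 * -5 = 2135; 2135 + 4 = 2139
  2139 * -5 = -10695; -10695 - 3 = -10698
Quotient: 2s^4 - 19s^3 + 87s^2 - 427s + 2139, Remainder: -10698


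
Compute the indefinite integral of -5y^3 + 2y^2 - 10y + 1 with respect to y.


Reverse power rule on each term:
  ∫ -5y^3 dy = -(5/4)y^4
  ∫ 2y^2 dy = (2/3)y^3
  ∫ -10y dy = -5y^2
  ∫ 1 dy = y
F(y) = -(5/4)y^4 + (2/3)y^3 - 5y^2 + y + C


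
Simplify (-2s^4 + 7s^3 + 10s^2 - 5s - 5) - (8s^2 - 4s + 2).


Distribute the minus sign:
  (-2s^4 + 7s^3 + 10s^2 - 5s - 5)
- (8s^2 - 4s + 2)
Negate second polynomial: -8s^2 + 4s - 2
Add: -2s^4 + 7s^3 + 2s^2 - s - 7


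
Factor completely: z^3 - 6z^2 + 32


Try integer roots (divisors of 32). z=4: p(4)=0.
Divide out (z - 4): quotient is z^2 - 2z - 8.
Factor the quadratic: (z + 2)(z - 4)
Result: (z - 4)(z + 2)(z - 4)


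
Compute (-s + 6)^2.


Expand (-s + 6)^2 by repeated multiplication:
= s^2 - 12s + 36


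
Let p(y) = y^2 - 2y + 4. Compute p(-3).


Using direct substitution:
  1 * (-3)^2 = 9
  -2 * (-3)^1 = 6
  constant: 4
Sum = 9 + 6 + 4 = 19


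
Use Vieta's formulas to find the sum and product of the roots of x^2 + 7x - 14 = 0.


For ax^2+bx+c=0: sum = -b/a, product = c/a.
a=1, b=7, c=-14
Sum = -(7)/1 = -7
Product = (-14)/1 = -14


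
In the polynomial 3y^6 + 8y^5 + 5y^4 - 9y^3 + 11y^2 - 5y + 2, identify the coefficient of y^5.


Read off the coefficient of y^5: 8


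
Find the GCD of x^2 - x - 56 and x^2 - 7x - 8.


Factor each:
  x^2 - x - 56 = (x - 8)(x + 7)
  x^2 - 7x - 8 = (x - 8)(x + 1)
Common monic factor: x - 8


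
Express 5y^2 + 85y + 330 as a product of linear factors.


Roots satisfy r1 + r2 = -b/a = -17 and r1*r2 = c/a = 66.
So r1 = -11, r2 = -6.
5y^2 + 85y + 330 = 5(y - r1)(y - r2) = 5(y + 11)(y + 6)


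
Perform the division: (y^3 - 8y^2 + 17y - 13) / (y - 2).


(y^3 - 8y^2 + 17y - 13) / (y - 2)
Step 1: y^2 * (y - 2) = y^3 - 2y^2; subtract.
Step 2: -6y * (y - 2) = -6y^2 + 12y; subtract.
Step 3: 5 * (y - 2) = 5y - 10; subtract.
Quotient: y^2 - 6y + 5, Remainder: -3


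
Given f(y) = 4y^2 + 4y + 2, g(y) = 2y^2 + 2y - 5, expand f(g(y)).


Substitute g(y) into f:
f(g(y)) = 4*(2y^2 + 2y - 5)^2 + 4*(2y^2 + 2y - 5) + 2
(2y^2 + 2y - 5)^2 = 4y^4 + 8y^3 - 16y^2 - 20y + 25
Expand and combine: 16y^4 + 32y^3 - 56y^2 - 72y + 82


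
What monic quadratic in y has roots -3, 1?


p(y) = (y + 3)(y - 1)
Expand: y^2 + 2y - 3


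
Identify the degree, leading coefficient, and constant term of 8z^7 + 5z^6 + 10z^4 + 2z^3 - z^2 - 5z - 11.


Highest power of z is 7, with coefficient 8. Constant term is -11.
Degree = 7, leading coefficient = 8, constant term = -11


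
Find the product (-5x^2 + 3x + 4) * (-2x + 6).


Distribute each term of the first polynomial:
  (-5x^2)(-2x + 6) = 10x^3 - 30x^2
  (3x)(-2x + 6) = -6x^2 + 18x
  (4)(-2x + 6) = -8x + 24
Sum: 10x^3 - 36x^2 + 10x + 24


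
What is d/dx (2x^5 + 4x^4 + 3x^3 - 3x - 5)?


Apply the power rule term by term:
  d/dx(2x^5) = 10x^4
  d/dx(4x^4) = 16x^3
  d/dx(3x^3) = 9x^2
  d/dx(-3x) = -3
  d/dx(-5) = 0
p'(x) = 10x^4 + 16x^3 + 9x^2 - 3


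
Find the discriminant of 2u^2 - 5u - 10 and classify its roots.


D = b^2 - 4ac = (-5)^2 - 4(2)(-10) = 25 + 80 = 105
Since D > 0: two distinct irrational roots


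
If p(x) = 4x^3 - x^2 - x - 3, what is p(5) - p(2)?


p(5) = 467
p(2) = 23
p(5) - p(2) = 467 - 23 = 444


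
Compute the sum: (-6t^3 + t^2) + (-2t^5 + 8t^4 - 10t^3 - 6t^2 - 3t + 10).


Align terms by degree and add:
  -6t^3 + t^2
  -2t^5 + 8t^4 - 10t^3 - 6t^2 - 3t + 10
= -2t^5 + 8t^4 - 16t^3 - 5t^2 - 3t + 10


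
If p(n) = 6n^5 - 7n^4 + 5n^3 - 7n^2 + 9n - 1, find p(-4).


Using direct substitution:
  6 * (-4)^5 = -6144
  -7 * (-4)^4 = -1792
  5 * (-4)^3 = -320
  -7 * (-4)^2 = -112
  9 * (-4)^1 = -36
  constant: -1
Sum = -6144 - 1792 - 320 - 112 - 36 - 1 = -8405


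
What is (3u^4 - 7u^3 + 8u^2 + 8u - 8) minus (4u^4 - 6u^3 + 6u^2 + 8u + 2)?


Distribute the minus sign:
  (3u^4 - 7u^3 + 8u^2 + 8u - 8)
- (4u^4 - 6u^3 + 6u^2 + 8u + 2)
Negate second polynomial: -4u^4 + 6u^3 - 6u^2 - 8u - 2
Add: -u^4 - u^3 + 2u^2 - 10


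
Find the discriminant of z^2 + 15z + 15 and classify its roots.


D = b^2 - 4ac = (15)^2 - 4(1)(15) = 225 - 60 = 165
Since D > 0: two distinct irrational roots


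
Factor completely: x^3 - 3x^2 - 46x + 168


Try integer roots (divisors of 168). x=-7: p(-7)=0.
Divide out (x + 7): quotient is x^2 - 10x + 24.
Factor the quadratic: (x - 6)(x - 4)
Result: (x + 7)(x - 6)(x - 4)


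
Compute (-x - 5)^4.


Expand (-x - 5)^4 by repeated multiplication:
  (-x - 5)^2 = x^2 + 10x + 25
  (-x - 5)^3 = -x^3 - 15x^2 - 75x - 125
= x^4 + 20x^3 + 150x^2 + 500x + 625


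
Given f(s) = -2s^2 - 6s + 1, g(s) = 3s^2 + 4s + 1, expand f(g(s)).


Substitute g(s) into f:
f(g(s)) = -2*(3s^2 + 4s + 1)^2 + (-6)*(3s^2 + 4s + 1) + 1
(3s^2 + 4s + 1)^2 = 9s^4 + 24s^3 + 22s^2 + 8s + 1
Expand and combine: -18s^4 - 48s^3 - 62s^2 - 40s - 7


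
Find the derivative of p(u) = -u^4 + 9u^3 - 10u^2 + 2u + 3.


Apply the power rule term by term:
  d/du(-u^4) = -4u^3
  d/du(9u^3) = 27u^2
  d/du(-10u^2) = -20u
  d/du(2u) = 2
  d/du(3) = 0
p'(u) = -4u^3 + 27u^2 - 20u + 2


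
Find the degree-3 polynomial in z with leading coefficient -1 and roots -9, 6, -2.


p(z) = -(z + 9)(z - 6)(z + 2)
Expand: -z^3 - 5z^2 + 48z + 108


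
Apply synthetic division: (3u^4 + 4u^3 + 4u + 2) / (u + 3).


Synthetic division with c = -3. Coefficients: 3, 4, 0, 4, 2
Bring down 3.
  3 * -3 = -9; -9 + 4 = -5
  -5 * -3 = 15; 15 + 0 = 15
  15 * -3 = -45; -45 + 4 = -41
  -41 * -3 = 123; 123 + 2 = 125
Quotient: 3u^3 - 5u^2 + 15u - 41, Remainder: 125


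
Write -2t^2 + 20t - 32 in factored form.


Roots satisfy r1 + r2 = -b/a = 10 and r1*r2 = c/a = 16.
So r1 = 8, r2 = 2.
-2t^2 + 20t - 32 = -2(t - r1)(t - r2) = -2(t - 8)(t - 2)


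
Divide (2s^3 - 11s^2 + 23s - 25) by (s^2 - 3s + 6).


(2s^3 - 11s^2 + 23s - 25) / (s^2 - 3s + 6)
Step 1: 2s * (s^2 - 3s + 6) = 2s^3 - 6s^2 + 12s; subtract.
Step 2: -5 * (s^2 - 3s + 6) = -5s^2 + 15s - 30; subtract.
Quotient: 2s - 5, Remainder: -4s + 5


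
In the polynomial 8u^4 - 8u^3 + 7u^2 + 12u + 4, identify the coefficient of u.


Read off the coefficient of u: 12


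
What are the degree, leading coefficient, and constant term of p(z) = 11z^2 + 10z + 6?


Highest power of z is 2, with coefficient 11. Constant term is 6.
Degree = 2, leading coefficient = 11, constant term = 6


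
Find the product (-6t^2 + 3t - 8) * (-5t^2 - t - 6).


Distribute each term of the first polynomial:
  (-6t^2)(-5t^2 - t - 6) = 30t^4 + 6t^3 + 36t^2
  (3t)(-5t^2 - t - 6) = -15t^3 - 3t^2 - 18t
  (-8)(-5t^2 - t - 6) = 40t^2 + 8t + 48
Sum: 30t^4 - 9t^3 + 73t^2 - 10t + 48


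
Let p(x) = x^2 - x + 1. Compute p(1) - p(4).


p(1) = 1
p(4) = 13
p(1) - p(4) = 1 - 13 = -12


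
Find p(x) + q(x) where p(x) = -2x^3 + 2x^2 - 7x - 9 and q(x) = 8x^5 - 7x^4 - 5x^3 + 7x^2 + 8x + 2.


Align terms by degree and add:
  -2x^3 + 2x^2 - 7x - 9
+ 8x^5 - 7x^4 - 5x^3 + 7x^2 + 8x + 2
= 8x^5 - 7x^4 - 7x^3 + 9x^2 + x - 7


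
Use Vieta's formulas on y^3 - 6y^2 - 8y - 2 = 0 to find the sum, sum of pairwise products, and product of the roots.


Monic cubic y^3+by^2+cy+d=0: sum=-b, pairwise sum=c, product=-d.
b=-6, c=-8, d=-2
r1+r2+r3 = 6
r1r2+r1r3+r2r3 = -8
r1r2r3 = 2


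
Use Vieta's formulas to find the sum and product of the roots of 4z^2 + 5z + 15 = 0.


For az^2+bz+c=0: sum = -b/a, product = c/a.
a=4, b=5, c=15
Sum = -(5)/4 = -5/4
Product = (15)/4 = 15/4


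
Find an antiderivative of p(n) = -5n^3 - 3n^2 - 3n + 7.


Reverse power rule on each term:
  ∫ -5n^3 dn = -(5/4)n^4
  ∫ -3n^2 dn = -n^3
  ∫ -3n dn = -(3/2)n^2
  ∫ 7 dn = 7n
F(n) = -(5/4)n^4 - n^3 - (3/2)n^2 + 7n + C


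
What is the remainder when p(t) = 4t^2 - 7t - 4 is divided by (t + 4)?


By the Remainder Theorem, the remainder equals p(-4):
  4*(-4)^2 = 64
  -7*(-4)^1 = 28
  constant: -4
Sum: 64 + 28 - 4 = 88


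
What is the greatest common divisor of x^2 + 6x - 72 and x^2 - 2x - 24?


Factor each:
  x^2 + 6x - 72 = (x - 6)(x + 12)
  x^2 - 2x - 24 = (x - 6)(x + 4)
Common monic factor: x - 6


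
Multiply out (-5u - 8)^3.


Expand (-5u - 8)^3 by repeated multiplication:
  (-5u - 8)^2 = 25u^2 + 80u + 64
= -125u^3 - 600u^2 - 960u - 512


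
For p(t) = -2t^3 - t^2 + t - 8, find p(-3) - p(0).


p(-3) = 34
p(0) = -8
p(-3) - p(0) = 34 + 8 = 42


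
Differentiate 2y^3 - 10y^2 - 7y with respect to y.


Apply the power rule term by term:
  d/dy(2y^3) = 6y^2
  d/dy(-10y^2) = -20y
  d/dy(-7y) = -7
p'(y) = 6y^2 - 20y - 7


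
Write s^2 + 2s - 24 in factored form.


Roots satisfy r1 + r2 = -b/a = -2 and r1*r2 = c/a = -24.
So r1 = -6, r2 = 4.
s^2 + 2s - 24 = (s - r1)(s - r2) = (s + 6)(s - 4)


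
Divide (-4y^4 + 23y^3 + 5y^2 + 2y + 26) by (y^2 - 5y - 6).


(-4y^4 + 23y^3 + 5y^2 + 2y + 26) / (y^2 - 5y - 6)
Step 1: -4y^2 * (y^2 - 5y - 6) = -4y^4 + 20y^3 + 24y^2; subtract.
Step 2: 3y * (y^2 - 5y - 6) = 3y^3 - 15y^2 - 18y; subtract.
Step 3: -4 * (y^2 - 5y - 6) = -4y^2 + 20y + 24; subtract.
Quotient: -4y^2 + 3y - 4, Remainder: 2


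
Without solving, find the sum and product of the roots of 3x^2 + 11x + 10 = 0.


For ax^2+bx+c=0: sum = -b/a, product = c/a.
a=3, b=11, c=10
Sum = -(11)/3 = -11/3
Product = (10)/3 = 10/3


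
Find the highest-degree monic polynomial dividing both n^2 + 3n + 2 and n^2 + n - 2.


Factor each:
  n^2 + 3n + 2 = (n + 2)(n + 1)
  n^2 + n - 2 = (n + 2)(n - 1)
Common monic factor: n + 2


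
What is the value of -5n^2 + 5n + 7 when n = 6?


Using direct substitution:
  -5 * (6)^2 = -180
  5 * (6)^1 = 30
  constant: 7
Sum = -180 + 30 + 7 = -143


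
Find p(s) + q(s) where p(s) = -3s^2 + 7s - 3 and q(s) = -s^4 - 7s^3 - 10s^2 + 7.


Align terms by degree and add:
  -3s^2 + 7s - 3
  -s^4 - 7s^3 - 10s^2 + 7
= -s^4 - 7s^3 - 13s^2 + 7s + 4


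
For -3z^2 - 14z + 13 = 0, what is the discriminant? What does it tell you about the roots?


D = b^2 - 4ac = (-14)^2 - 4(-3)(13) = 196 + 156 = 352
Since D > 0: two distinct irrational roots


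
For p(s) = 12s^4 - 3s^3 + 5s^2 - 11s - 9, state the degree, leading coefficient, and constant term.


Highest power of s is 4, with coefficient 12. Constant term is -9.
Degree = 4, leading coefficient = 12, constant term = -9


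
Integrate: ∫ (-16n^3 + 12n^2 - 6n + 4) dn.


Reverse power rule on each term:
  ∫ -16n^3 dn = -4n^4
  ∫ 12n^2 dn = 4n^3
  ∫ -6n dn = -3n^2
  ∫ 4 dn = 4n
F(n) = -4n^4 + 4n^3 - 3n^2 + 4n + C


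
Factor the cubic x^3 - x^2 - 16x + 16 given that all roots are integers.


Try integer roots (divisors of 16). x=-4: p(-4)=0.
Divide out (x + 4): quotient is x^2 - 5x + 4.
Factor the quadratic: (x - 4)(x - 1)
Result: (x + 4)(x - 4)(x - 1)


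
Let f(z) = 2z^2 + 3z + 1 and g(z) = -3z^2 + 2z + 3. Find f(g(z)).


Substitute g(z) into f:
f(g(z)) = 2*(-3z^2 + 2z + 3)^2 + 3*(-3z^2 + 2z + 3) + 1
(-3z^2 + 2z + 3)^2 = 9z^4 - 12z^3 - 14z^2 + 12z + 9
Expand and combine: 18z^4 - 24z^3 - 37z^2 + 30z + 28


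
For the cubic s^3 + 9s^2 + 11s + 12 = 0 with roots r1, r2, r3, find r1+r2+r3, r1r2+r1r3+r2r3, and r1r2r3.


Monic cubic s^3+bs^2+cs+d=0: sum=-b, pairwise sum=c, product=-d.
b=9, c=11, d=12
r1+r2+r3 = -9
r1r2+r1r3+r2r3 = 11
r1r2r3 = -12


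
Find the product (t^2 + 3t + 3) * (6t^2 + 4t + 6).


Distribute each term of the first polynomial:
  (t^2)(6t^2 + 4t + 6) = 6t^4 + 4t^3 + 6t^2
  (3t)(6t^2 + 4t + 6) = 18t^3 + 12t^2 + 18t
  (3)(6t^2 + 4t + 6) = 18t^2 + 12t + 18
Sum: 6t^4 + 22t^3 + 36t^2 + 30t + 18


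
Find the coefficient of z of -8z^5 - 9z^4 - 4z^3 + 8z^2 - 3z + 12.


Read off the coefficient of z: -3


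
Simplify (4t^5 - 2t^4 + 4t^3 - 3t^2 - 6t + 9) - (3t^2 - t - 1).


Distribute the minus sign:
  (4t^5 - 2t^4 + 4t^3 - 3t^2 - 6t + 9)
- (3t^2 - t - 1)
Negate second polynomial: -3t^2 + t + 1
Add: 4t^5 - 2t^4 + 4t^3 - 6t^2 - 5t + 10


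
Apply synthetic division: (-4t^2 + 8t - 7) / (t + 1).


Synthetic division with c = -1. Coefficients: -4, 8, -7
Bring down -4.
  -4 * -1 = 4; 4 + 8 = 12
  12 * -1 = -12; -12 - 7 = -19
Quotient: -4t + 12, Remainder: -19


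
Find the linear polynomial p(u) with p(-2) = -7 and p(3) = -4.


p(u) = mu + b. Using p(-2)=-7, p(3)=-4:
m = (-7 + 4)/(-2 - 3) = -3/-5 = 3/5
b = -7 - m*(-2) = -7 + 6/5 = -29/5
p(u) = (3/5)u - (29/5)


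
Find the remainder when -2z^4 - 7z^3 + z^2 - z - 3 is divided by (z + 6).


By the Remainder Theorem, the remainder equals p(-6):
  -2*(-6)^4 = -2592
  -7*(-6)^3 = 1512
  1*(-6)^2 = 36
  -1*(-6)^1 = 6
  constant: -3
Sum: -2592 + 1512 + 36 + 6 - 3 = -1041


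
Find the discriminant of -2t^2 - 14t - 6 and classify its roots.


D = b^2 - 4ac = (-14)^2 - 4(-2)(-6) = 196 - 48 = 148
Since D > 0: two distinct irrational roots


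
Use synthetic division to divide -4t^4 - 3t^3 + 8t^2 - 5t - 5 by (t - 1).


Synthetic division with c = 1. Coefficients: -4, -3, 8, -5, -5
Bring down -4.
  -4 * 1 = -4; -4 - 3 = -7
  -7 * 1 = -7; -7 + 8 = 1
  1 * 1 = 1; 1 - 5 = -4
  -4 * 1 = -4; -4 - 5 = -9
Quotient: -4t^3 - 7t^2 + t - 4, Remainder: -9


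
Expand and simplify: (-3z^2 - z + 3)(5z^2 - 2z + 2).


Distribute each term of the first polynomial:
  (-3z^2)(5z^2 - 2z + 2) = -15z^4 + 6z^3 - 6z^2
  (-z)(5z^2 - 2z + 2) = -5z^3 + 2z^2 - 2z
  (3)(5z^2 - 2z + 2) = 15z^2 - 6z + 6
Sum: -15z^4 + z^3 + 11z^2 - 8z + 6


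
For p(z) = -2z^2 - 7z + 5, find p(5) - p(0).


p(5) = -80
p(0) = 5
p(5) - p(0) = -80 - 5 = -85


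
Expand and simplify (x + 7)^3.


Expand (x + 7)^3 by repeated multiplication:
  (x + 7)^2 = x^2 + 14x + 49
= x^3 + 21x^2 + 147x + 343


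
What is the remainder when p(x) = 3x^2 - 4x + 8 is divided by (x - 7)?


By the Remainder Theorem, the remainder equals p(7):
  3*(7)^2 = 147
  -4*(7)^1 = -28
  constant: 8
Sum: 147 - 28 + 8 = 127


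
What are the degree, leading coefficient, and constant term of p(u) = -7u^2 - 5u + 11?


Highest power of u is 2, with coefficient -7. Constant term is 11.
Degree = 2, leading coefficient = -7, constant term = 11


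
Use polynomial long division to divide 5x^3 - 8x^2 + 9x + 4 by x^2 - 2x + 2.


(5x^3 - 8x^2 + 9x + 4) / (x^2 - 2x + 2)
Step 1: 5x * (x^2 - 2x + 2) = 5x^3 - 10x^2 + 10x; subtract.
Step 2: 2 * (x^2 - 2x + 2) = 2x^2 - 4x + 4; subtract.
Quotient: 5x + 2, Remainder: 3x


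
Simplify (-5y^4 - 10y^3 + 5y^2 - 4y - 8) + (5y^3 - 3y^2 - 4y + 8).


Align terms by degree and add:
  -5y^4 - 10y^3 + 5y^2 - 4y - 8
+ 5y^3 - 3y^2 - 4y + 8
= -5y^4 - 5y^3 + 2y^2 - 8y


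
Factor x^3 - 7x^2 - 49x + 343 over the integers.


Try integer roots (divisors of 343). x=7: p(7)=0.
Divide out (x - 7): quotient is x^2 - 49.
Factor the quadratic: (x - 7)(x + 7)
Result: (x - 7)(x - 7)(x + 7)


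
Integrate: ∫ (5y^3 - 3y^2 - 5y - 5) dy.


Reverse power rule on each term:
  ∫ 5y^3 dy = (5/4)y^4
  ∫ -3y^2 dy = -y^3
  ∫ -5y dy = -(5/2)y^2
  ∫ -5 dy = -5y
F(y) = (5/4)y^4 - y^3 - (5/2)y^2 - 5y + C


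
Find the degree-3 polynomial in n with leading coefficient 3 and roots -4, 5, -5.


p(n) = 3(n + 4)(n - 5)(n + 5)
Expand: 3n^3 + 12n^2 - 75n - 300


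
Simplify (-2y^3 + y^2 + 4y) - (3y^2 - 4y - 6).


Distribute the minus sign:
  (-2y^3 + y^2 + 4y)
- (3y^2 - 4y - 6)
Negate second polynomial: -3y^2 + 4y + 6
Add: -2y^3 - 2y^2 + 8y + 6


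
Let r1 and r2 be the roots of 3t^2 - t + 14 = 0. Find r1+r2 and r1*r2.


For at^2+bt+c=0: sum = -b/a, product = c/a.
a=3, b=-1, c=14
Sum = -(-1)/3 = 1/3
Product = (14)/3 = 14/3


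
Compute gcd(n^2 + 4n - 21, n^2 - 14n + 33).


Factor each:
  n^2 + 4n - 21 = (n - 3)(n + 7)
  n^2 - 14n + 33 = (n - 3)(n - 11)
Common monic factor: n - 3


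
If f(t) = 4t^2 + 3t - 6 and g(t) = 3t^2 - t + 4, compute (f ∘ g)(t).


Substitute g(t) into f:
f(g(t)) = 4*(3t^2 - t + 4)^2 + 3*(3t^2 - t + 4) + (-6)
(3t^2 - t + 4)^2 = 9t^4 - 6t^3 + 25t^2 - 8t + 16
Expand and combine: 36t^4 - 24t^3 + 109t^2 - 35t + 70


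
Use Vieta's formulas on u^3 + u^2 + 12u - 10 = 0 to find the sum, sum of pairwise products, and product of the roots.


Monic cubic u^3+bu^2+cu+d=0: sum=-b, pairwise sum=c, product=-d.
b=1, c=12, d=-10
r1+r2+r3 = -1
r1r2+r1r3+r2r3 = 12
r1r2r3 = 10


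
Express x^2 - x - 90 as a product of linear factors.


Roots satisfy r1 + r2 = -b/a = 1 and r1*r2 = c/a = -90.
So r1 = 10, r2 = -9.
x^2 - x - 90 = (x - r1)(x - r2) = (x - 10)(x + 9)


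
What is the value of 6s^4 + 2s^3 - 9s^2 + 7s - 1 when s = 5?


Using direct substitution:
  6 * (5)^4 = 3750
  2 * (5)^3 = 250
  -9 * (5)^2 = -225
  7 * (5)^1 = 35
  constant: -1
Sum = 3750 + 250 - 225 + 35 - 1 = 3809


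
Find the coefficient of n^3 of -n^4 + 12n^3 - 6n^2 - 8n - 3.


Read off the coefficient of n^3: 12


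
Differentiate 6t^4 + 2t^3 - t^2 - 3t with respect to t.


Apply the power rule term by term:
  d/dt(6t^4) = 24t^3
  d/dt(2t^3) = 6t^2
  d/dt(-t^2) = -2t
  d/dt(-3t) = -3
p'(t) = 24t^3 + 6t^2 - 2t - 3


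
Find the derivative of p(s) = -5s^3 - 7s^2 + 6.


Apply the power rule term by term:
  d/ds(-5s^3) = -15s^2
  d/ds(-7s^2) = -14s
  d/ds(6) = 0
p'(s) = -15s^2 - 14s


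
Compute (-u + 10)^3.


Expand (-u + 10)^3 by repeated multiplication:
  (-u + 10)^2 = u^2 - 20u + 100
= -u^3 + 30u^2 - 300u + 1000


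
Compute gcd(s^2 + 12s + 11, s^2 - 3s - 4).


Factor each:
  s^2 + 12s + 11 = (s + 1)(s + 11)
  s^2 - 3s - 4 = (s + 1)(s - 4)
Common monic factor: s + 1


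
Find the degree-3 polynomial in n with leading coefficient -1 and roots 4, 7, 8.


p(n) = -(n - 4)(n - 7)(n - 8)
Expand: -n^3 + 19n^2 - 116n + 224


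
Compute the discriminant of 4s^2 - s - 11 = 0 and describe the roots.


D = b^2 - 4ac = (-1)^2 - 4(4)(-11) = 1 + 176 = 177
Since D > 0: two distinct irrational roots


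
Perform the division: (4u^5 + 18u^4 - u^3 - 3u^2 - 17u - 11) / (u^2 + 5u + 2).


(4u^5 + 18u^4 - u^3 - 3u^2 - 17u - 11) / (u^2 + 5u + 2)
Step 1: 4u^3 * (u^2 + 5u + 2) = 4u^5 + 20u^4 + 8u^3; subtract.
Step 2: -2u^2 * (u^2 + 5u + 2) = -2u^4 - 10u^3 - 4u^2; subtract.
Step 3: u * (u^2 + 5u + 2) = u^3 + 5u^2 + 2u; subtract.
Step 4: -4 * (u^2 + 5u + 2) = -4u^2 - 20u - 8; subtract.
Quotient: 4u^3 - 2u^2 + u - 4, Remainder: u - 3


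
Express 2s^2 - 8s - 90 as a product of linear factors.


Roots satisfy r1 + r2 = -b/a = 4 and r1*r2 = c/a = -45.
So r1 = 9, r2 = -5.
2s^2 - 8s - 90 = 2(s - r1)(s - r2) = 2(s - 9)(s + 5)


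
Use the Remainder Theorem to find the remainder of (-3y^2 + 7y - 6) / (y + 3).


By the Remainder Theorem, the remainder equals p(-3):
  -3*(-3)^2 = -27
  7*(-3)^1 = -21
  constant: -6
Sum: -27 - 21 - 6 = -54


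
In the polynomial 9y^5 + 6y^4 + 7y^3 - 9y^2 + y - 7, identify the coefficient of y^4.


Read off the coefficient of y^4: 6


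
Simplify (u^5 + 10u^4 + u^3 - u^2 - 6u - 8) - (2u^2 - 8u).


Distribute the minus sign:
  (u^5 + 10u^4 + u^3 - u^2 - 6u - 8)
- (2u^2 - 8u)
Negate second polynomial: -2u^2 + 8u
Add: u^5 + 10u^4 + u^3 - 3u^2 + 2u - 8


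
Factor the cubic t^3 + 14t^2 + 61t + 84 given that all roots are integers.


Try integer roots (divisors of 84). t=-3: p(-3)=0.
Divide out (t + 3): quotient is t^2 + 11t + 28.
Factor the quadratic: (t + 4)(t + 7)
Result: (t + 3)(t + 4)(t + 7)


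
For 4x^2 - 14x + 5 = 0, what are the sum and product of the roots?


For ax^2+bx+c=0: sum = -b/a, product = c/a.
a=4, b=-14, c=5
Sum = -(-14)/4 = 7/2
Product = (5)/4 = 5/4


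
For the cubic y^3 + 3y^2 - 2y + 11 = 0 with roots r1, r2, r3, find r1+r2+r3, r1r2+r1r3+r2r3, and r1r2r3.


Monic cubic y^3+by^2+cy+d=0: sum=-b, pairwise sum=c, product=-d.
b=3, c=-2, d=11
r1+r2+r3 = -3
r1r2+r1r3+r2r3 = -2
r1r2r3 = -11


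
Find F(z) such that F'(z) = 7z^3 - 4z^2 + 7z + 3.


Reverse power rule on each term:
  ∫ 7z^3 dz = (7/4)z^4
  ∫ -4z^2 dz = -(4/3)z^3
  ∫ 7z dz = (7/2)z^2
  ∫ 3 dz = 3z
F(z) = (7/4)z^4 - (4/3)z^3 + (7/2)z^2 + 3z + C


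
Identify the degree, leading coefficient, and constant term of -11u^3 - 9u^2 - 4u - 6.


Highest power of u is 3, with coefficient -11. Constant term is -6.
Degree = 3, leading coefficient = -11, constant term = -6


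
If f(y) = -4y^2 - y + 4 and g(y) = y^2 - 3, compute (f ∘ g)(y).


Substitute g(y) into f:
f(g(y)) = -4*(y^2 - 3)^2 + (-1)*(y^2 - 3) + 4
(y^2 - 3)^2 = y^4 - 6y^2 + 9
Expand and combine: -4y^4 + 23y^2 - 29


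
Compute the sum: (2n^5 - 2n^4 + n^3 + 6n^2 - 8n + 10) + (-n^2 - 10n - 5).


Align terms by degree and add:
  2n^5 - 2n^4 + n^3 + 6n^2 - 8n + 10
  -n^2 - 10n - 5
= 2n^5 - 2n^4 + n^3 + 5n^2 - 18n + 5


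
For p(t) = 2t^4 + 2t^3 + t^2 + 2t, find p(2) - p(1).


p(2) = 56
p(1) = 7
p(2) - p(1) = 56 - 7 = 49


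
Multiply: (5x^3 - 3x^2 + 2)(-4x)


Distribute each term of the first polynomial:
  (5x^3)(-4x) = -20x^4
  (-3x^2)(-4x) = 12x^3
  (2)(-4x) = -8x
Sum: -20x^4 + 12x^3 - 8x


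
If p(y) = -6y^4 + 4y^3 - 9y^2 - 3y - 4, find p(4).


Using direct substitution:
  -6 * (4)^4 = -1536
  4 * (4)^3 = 256
  -9 * (4)^2 = -144
  -3 * (4)^1 = -12
  constant: -4
Sum = -1536 + 256 - 144 - 12 - 4 = -1440
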